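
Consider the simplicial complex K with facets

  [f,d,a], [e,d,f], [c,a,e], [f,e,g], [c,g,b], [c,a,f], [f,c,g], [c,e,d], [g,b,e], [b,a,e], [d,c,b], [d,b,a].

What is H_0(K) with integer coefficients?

H_0 = Z.

Order the vertices as a < b < c < d < e < f < g. Listing each simplex with vertices in this order, K has dimension 2 with simplices:

  0-simplices (7): a, b, c, d, e, f, g
  1-simplices (18): ab, ac, ad, ae, af, bc, bd, be, bg, cd, ce, cf, cg, de, df, ef, eg, fg
  2-simplices (12): abd, abe, ace, acf, adf, bcd, bcg, beg, cde, cfg, def, efg

Hence C_0 ≅ Z^7, C_1 ≅ Z^18, C_2 ≅ Z^12.

Boundary ∂_1: C_1 → C_0 maps an edge to its endpoints' difference, ∂[p,q] = q − p. For instance
  ∂cf = f − c.
The 7×18 boundary matrix has rank 6 and Smith normal form diag(1,1,1,1,1,1).

∂_2: C_2 → C_1 sends each 2-simplex [p,q,r] to [q,r] − [p,r] + [p,q]. For instance
  ∂cde = de − ce + cd,
  ∂beg = eg − bg + be.
As a 18×12 matrix over Z this has rank 12, with invariant factors (1,1,1,1,1,1,1,1,1,1,1,2).

Reading off H_k = ker ∂_k / im ∂_{k+1}:

  H_0: rank C_0 − rank ∂_1 = 7 − 6 = 1, and the invariant factors of ∂_1 are all 1, so H_0 = Z.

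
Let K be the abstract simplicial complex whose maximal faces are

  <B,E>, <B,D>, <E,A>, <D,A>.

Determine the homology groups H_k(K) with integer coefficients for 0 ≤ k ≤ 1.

H_0 = Z,  H_1 = Z.

K has 4 vertices, 4 edges.
rank ∂_0 = 0, rank ∂_1 = 3 ⇒ b_0 = 4 − 0 − 3 = 1; all invariant factors of ∂_1 are 1 so no torsion. So H_0 = Z.
rank ∂_1 = 3, rank ∂_2 = 0 ⇒ b_1 = 4 − 3 − 0 = 1. So H_1 = Z.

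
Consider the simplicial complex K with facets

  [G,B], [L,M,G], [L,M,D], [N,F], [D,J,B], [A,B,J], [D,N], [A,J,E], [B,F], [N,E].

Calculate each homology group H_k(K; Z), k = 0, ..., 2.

H_0 = Z,  H_1 = Z^3,  H_2 = 0.

Fix the vertex order A < B < D < E < F < G < J < L < M < N and write every simplex with vertices in increasing order. Then dim K = 2 and the simplices of K are:

  0-simplices (10): A, B, D, E, F, G, J, L, M, N
  1-simplices (17): AB, AE, AJ, BD, BF, BG, BJ, DJ, DL, DM, DN, EJ, EN, FN, GL, GM, LM
  2-simplices (5): ABJ, AEJ, BDJ, DLM, GLM

giving chain groups C_0 ≅ Z^10, C_1 ≅ Z^17, C_2 ≅ Z^5.

Boundary ∂_1: C_1 → C_0 maps an edge to its endpoints' difference, ∂[p,q] = q − p. For instance
  ∂DJ = J − D.
The resulting 10×17 matrix has rank 9, and its Smith normal form has invariant factors (1,1,1,1,1,1,1,1,1).

∂_2: C_2 → C_1 acts by ∂[p,q,r] = [q,r] − [p,r] + [p,q]. For instance
  ∂DLM = LM − DM + DL,
  ∂GLM = LM − GM + GL.
The 17×5 boundary matrix has rank 5 and Smith normal form diag(1,1,1,1,1).

Reading off H_k = ker ∂_k / im ∂_{k+1}:

  H_0: rank C_0 − rank ∂_1 = 10 − 9 = 1, and the invariant factors of ∂_1 are all 1, so H_0 ≅ Z.
  H_1: rank ker ∂_1 − rank ∂_2 = (17 − 9) − 5 = 3, and the invariant factors of ∂_2 are all 1, so H_1 ≅ Z^3.
  H_2: rank ker ∂_2 − rank ∂_3 = (5 − 5) − 0 = 0, and there is no ∂_3, so H_2 ≅ 0.

As a check, the Euler characteristic is 10 − 17 + 5 = -2, which agrees with 1 − 3 + 0 = -2.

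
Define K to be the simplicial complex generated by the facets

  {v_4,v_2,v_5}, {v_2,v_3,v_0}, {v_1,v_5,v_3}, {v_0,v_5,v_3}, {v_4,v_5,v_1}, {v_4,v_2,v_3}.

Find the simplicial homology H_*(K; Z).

Order the vertices as v_0 < v_1 < v_2 < v_3 < v_4 < v_5. Listing each simplex with vertices in this order, K has dimension 2 with simplices:

  0-simplices (6): [v_0], [v_1], [v_2], [v_3], [v_4], [v_5]
  1-simplices (12): [v_0,v_2], [v_0,v_3], [v_0,v_5], [v_1,v_3], [v_1,v_4], [v_1,v_5], [v_2,v_3], [v_2,v_4], [v_2,v_5], [v_3,v_4], [v_3,v_5], [v_4,v_5]
  2-simplices (6): [v_0,v_2,v_3], [v_0,v_3,v_5], [v_1,v_3,v_5], [v_1,v_4,v_5], [v_2,v_3,v_4], [v_2,v_4,v_5]

Hence C_0 ≅ Z^6, C_1 ≅ Z^12, C_2 ≅ Z^6.

The boundary map ∂_1: C_1 → C_0 maps an edge to its endpoints' difference, ∂[p,q] = q − p.
As a 6×12 matrix over Z this has rank 5, with invariant factors (1,1,1,1,1).

Boundary ∂_2: C_2 → C_1 maps a triangle to the signed sum of its edges. For instance
  ∂[v_2,v_3,v_4] = [v_3,v_4] − [v_2,v_4] + [v_2,v_3],
  ∂[v_0,v_3,v_5] = [v_3,v_5] − [v_0,v_5] + [v_0,v_3].
The resulting 12×6 matrix has rank 6, and its Smith normal form has invariant factors (1,1,1,1,1,1).

From H_k ≅ ker(∂_k) / im(∂_{k+1}) we obtain:

  H_0: rank C_0 − rank ∂_1 = 6 − 5 = 1, and the invariant factors of ∂_1 are all 1, so H_0 = Z.
  H_1: rank ker ∂_1 − rank ∂_2 = (12 − 5) − 6 = 1, and the invariant factors of ∂_2 are all 1, so H_1 = Z.
  H_2: rank ker ∂_2 − rank ∂_3 = (6 − 6) − 0 = 0, and there is no ∂_3, so H_2 = 0.

H_0 = Z,  H_1 = Z,  H_2 = 0.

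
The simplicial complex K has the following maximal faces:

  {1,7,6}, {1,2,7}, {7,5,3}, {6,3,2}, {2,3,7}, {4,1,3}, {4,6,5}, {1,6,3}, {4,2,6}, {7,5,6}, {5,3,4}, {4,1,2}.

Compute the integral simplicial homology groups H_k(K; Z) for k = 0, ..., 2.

Fix the vertex order 1 < 2 < 3 < 4 < 5 < 6 < 7 and write every simplex with vertices in increasing order. Then dim K = 2 and the simplices of K are:

  0-simplices (7): [1], [2], [3], [4], [5], [6], [7]
  1-simplices (18): [1,2], [1,3], [1,4], [1,6], [1,7], [2,3], [2,4], [2,6], [2,7], [3,4], [3,5], [3,6], [3,7], [4,5], [4,6], [5,6], [5,7], [6,7]
  2-simplices (12): [1,2,4], [1,2,7], [1,3,4], [1,3,6], [1,6,7], [2,3,6], [2,3,7], [2,4,6], [3,4,5], [3,5,7], [4,5,6], [5,6,7]

so the chain groups are C_0 ≅ Z^7, C_1 ≅ Z^18, C_2 ≅ Z^12.

The boundary map ∂_1: C_1 → C_0 maps an edge to its endpoints' difference, ∂[p,q] = q − p.
As a 7×18 matrix over Z this has rank 6, with invariant factors (1,1,1,1,1,1).

The boundary map ∂_2: C_2 → C_1 acts by ∂[p,q,r] = [q,r] − [p,r] + [p,q]. For instance
  ∂[5,6,7] = [6,7] − [5,7] + [5,6],
  ∂[2,3,6] = [3,6] − [2,6] + [2,3].
As a 18×12 matrix over Z this has rank 12, with invariant factors (1,1,1,1,1,1,1,1,1,1,1,2).

From H_k ≅ ker(∂_k) / im(∂_{k+1}) we obtain:

  H_0: rank C_0 − rank ∂_1 = 7 − 6 = 1, and the invariant factors of ∂_1 are all 1, so H_0 ≅ Z.
  H_1: rank ker ∂_1 − rank ∂_2 = (18 − 6) − 12 = 0, and ∂_2 has invariant factor 2 > 1, so H_1 ≅ Z/2.
  H_2: rank ker ∂_2 − rank ∂_3 = (12 − 12) − 0 = 0, and there is no ∂_3, so H_2 ≅ 0.

H_0 = Z,  H_1 = Z/2,  H_2 = 0.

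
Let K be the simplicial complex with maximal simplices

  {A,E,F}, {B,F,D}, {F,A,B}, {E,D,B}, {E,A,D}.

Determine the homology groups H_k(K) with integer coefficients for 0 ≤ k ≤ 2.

Order the vertices as A < B < D < E < F. Listing each simplex with vertices in this order, K has dimension 2 with simplices:

  0-simplices (5): A, B, D, E, F
  1-simplices (10): AB, AD, AE, AF, BD, BE, BF, DE, DF, EF
  2-simplices (5): ABF, ADE, AEF, BDE, BDF

giving chain groups C_0 ≅ Z^5, C_1 ≅ Z^10, C_2 ≅ Z^5.

Boundary ∂_1: C_1 → C_0 sends each edge [p,q] (with p < q) to q − p. For instance
  ∂DE = E − D.
The resulting 5×10 matrix has rank 4, and its Smith normal form has invariant factors (1,1,1,1).

Boundary ∂_2: C_2 → C_1 sends each 2-simplex [p,q,r] to [q,r] − [p,r] + [p,q]. For instance
  ∂BDE = DE − BE + BD,
  ∂ADE = DE − AE + AD.
The resulting 10×5 matrix has rank 5, and its Smith normal form has invariant factors (1,1,1,1,1).

From H_k ≅ ker(∂_k) / im(∂_{k+1}) we obtain:

  H_0: rank C_0 − rank ∂_1 = 5 − 4 = 1, and the invariant factors of ∂_1 are all 1, so H_0 ≅ Z.
  H_1: rank ker ∂_1 − rank ∂_2 = (10 − 4) − 5 = 1, and the invariant factors of ∂_2 are all 1, so H_1 ≅ Z.
  H_2: rank ker ∂_2 − rank ∂_3 = (5 − 5) − 0 = 0, and there is no ∂_3, so H_2 ≅ 0.

H_0 ≅ Z,  H_1 ≅ Z,  H_2 = 0.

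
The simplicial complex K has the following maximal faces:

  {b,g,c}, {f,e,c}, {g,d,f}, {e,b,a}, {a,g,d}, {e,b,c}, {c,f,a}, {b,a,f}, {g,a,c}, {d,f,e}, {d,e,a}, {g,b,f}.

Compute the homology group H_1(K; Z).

H_1 = Z/2.

Fix the vertex order a < b < c < d < e < f < g and write every simplex with vertices in increasing order. Then dim K = 2 and the simplices of K are:

  0-simplices (7): a, b, c, d, e, f, g
  1-simplices (18): ab, ac, ad, ae, af, ag, bc, be, bf, bg, ce, cf, cg, de, df, dg, ef, fg
  2-simplices (12): abe, abf, acf, acg, ade, adg, bce, bcg, bfg, cef, def, dfg

giving chain groups C_0 ≅ Z^7, C_1 ≅ Z^18, C_2 ≅ Z^12.

Boundary ∂_1: C_1 → C_0 is given by ∂[p,q] = [q] − [p].
As a 7×18 matrix over Z this has rank 6, with invariant factors (1,1,1,1,1,1).

∂_2: C_2 → C_1 acts by ∂[p,q,r] = [q,r] − [p,r] + [p,q]. For instance
  ∂acg = cg − ag + ac,
  ∂adg = dg − ag + ad.
The resulting 18×12 matrix has rank 12, and its Smith normal form has invariant factors (1,1,1,1,1,1,1,1,1,1,1,2).

Reading off H_k = ker ∂_k / im ∂_{k+1}:

  H_1: rank ker ∂_1 − rank ∂_2 = (18 − 6) − 12 = 0, and ∂_2 has invariant factor 2 > 1, so H_1 ≅ Z/2.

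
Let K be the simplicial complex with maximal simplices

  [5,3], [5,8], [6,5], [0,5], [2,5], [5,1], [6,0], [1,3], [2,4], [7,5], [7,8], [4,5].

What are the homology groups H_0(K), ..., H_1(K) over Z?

H_0 = Z,  H_1 = Z^4.

Fix the vertex order 0 < 1 < 2 < 3 < 4 < 5 < 6 < 7 < 8 and write every simplex with vertices in increasing order. Then dim K = 1 and the simplices of K are:

  0-simplices (9): [0], [1], [2], [3], [4], [5], [6], [7], [8]
  1-simplices (12): [0,5], [0,6], [1,3], [1,5], [2,4], [2,5], [3,5], [4,5], [5,6], [5,7], [5,8], [7,8]

giving chain groups C_0 ≅ Z^9, C_1 ≅ Z^12.

The boundary map ∂_1: C_1 → C_0 sends each edge [p,q] (with p < q) to q − p.
As a 9×12 matrix over Z this has rank 8, with invariant factors (1,1,1,1,1,1,1,1).

Reading off H_k = ker ∂_k / im ∂_{k+1}:

  H_0: rank C_0 − rank ∂_1 = 9 − 8 = 1, and the invariant factors of ∂_1 are all 1, so H_0 ≅ Z.
  H_1: rank ker ∂_1 − rank ∂_2 = (12 − 8) − 0 = 4, and there is no ∂_2, so H_1 ≅ Z^4.

(K is a triangulation of a wedge of 4 circles.)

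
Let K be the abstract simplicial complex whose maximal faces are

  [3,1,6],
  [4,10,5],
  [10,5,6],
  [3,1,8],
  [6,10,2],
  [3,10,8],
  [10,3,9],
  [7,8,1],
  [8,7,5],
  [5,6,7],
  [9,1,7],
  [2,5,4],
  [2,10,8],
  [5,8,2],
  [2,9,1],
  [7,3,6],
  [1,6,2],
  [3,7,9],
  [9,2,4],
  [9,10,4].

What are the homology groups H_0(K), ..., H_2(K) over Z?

H_0 ≅ Z,  H_1 ≅ Z ⊕ Z_2,  H_2 = 0.

Take the total order 1 < 2 < 3 < 4 < 5 < 6 < 7 < 8 < 9 < 10 on the vertex set. Then K (dimension 2) consists of the simplices:

  0-simplices (10): [1], [2], [3], [4], [5], [6], [7], [8], [9], [10]
  1-simplices (30): (30 of them)
  2-simplices (20): (20 of them)

Hence C_0 ≅ Z^10, C_1 ≅ Z^30, C_2 ≅ Z^20.

The boundary map ∂_1: C_1 → C_0 sends each edge [p,q] (with p < q) to q − p. For instance
  ∂[3,6] = [6] − [3].
As a 10×30 matrix over Z this has rank 9, with invariant factors (1,1,1,1,1,1,1,1,1).

∂_2: C_2 → C_1 acts by ∂[p,q,r] = [q,r] − [p,r] + [p,q]. For instance
  ∂[2,5,8] = [5,8] − [2,8] + [2,5],
  ∂[1,3,6] = [3,6] − [1,6] + [1,3].
This gives a 30×20 integer matrix of rank 20; reducing to Smith normal form yields diagonal entries (1,1,1,1,1,1,1,1,1,1,1,1,1,1,1,1,1,1,1,2).

Reading off H_k = ker ∂_k / im ∂_{k+1}:

  H_0: rank C_0 − rank ∂_1 = 10 − 9 = 1, and the invariant factors of ∂_1 are all 1, so H_0 ≅ Z.
  H_1: rank ker ∂_1 − rank ∂_2 = (30 − 9) − 20 = 1, and ∂_2 has invariant factor 2 > 1, so H_1 ≅ Z ⊕ Z_2.
  H_2: rank ker ∂_2 − rank ∂_3 = (20 − 20) − 0 = 0, and there is no ∂_3, so H_2 ≅ 0.

(K is a triangulation of the Klein bottle.)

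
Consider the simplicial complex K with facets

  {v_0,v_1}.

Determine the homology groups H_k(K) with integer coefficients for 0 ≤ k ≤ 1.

H_0 = Z,  H_1 = 0.

Fix the vertex order v_0 < v_1 and write every simplex with vertices in increasing order. Then dim K = 1 and the simplices of K are:

  0-simplices (2): [v_0], [v_1]
  1-simplices (1): [v_0,v_1]

Hence C_0 ≅ Z^2, C_1 ≅ Z^1.

∂_1: C_1 → C_0 sends each edge [p,q] (with p < q) to q − p.
This gives a 2×1 integer matrix of rank 1; reducing to Smith normal form yields diagonal entries (1).

Now H_k = ker ∂_k / im ∂_{k+1}, so:

  H_0: rank C_0 − rank ∂_1 = 2 − 1 = 1, and the invariant factors of ∂_1 are all 1, so H_0 = Z.
  H_1: rank ker ∂_1 − rank ∂_2 = (1 − 1) − 0 = 0, and there is no ∂_2, so H_1 = 0.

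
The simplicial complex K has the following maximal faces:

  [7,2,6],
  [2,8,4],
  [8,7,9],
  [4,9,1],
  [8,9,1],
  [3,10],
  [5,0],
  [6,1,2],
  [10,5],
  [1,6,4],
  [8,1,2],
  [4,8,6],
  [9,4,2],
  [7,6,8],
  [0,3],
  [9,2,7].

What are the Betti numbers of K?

b_0 = 2, b_1 = 1, b_2 = 0.

Take the total order 0 < 1 < 2 < 3 < 4 < 5 < 6 < 7 < 8 < 9 < 10 on the vertex set. Then K (dimension 2) consists of the simplices:

  0-simplices (11): [0], [1], [2], [3], [4], [5], [6], [7], [8], [9], [10]
  1-simplices (22): [0,3], [0,5], [1,2], [1,4], [1,6], [1,8], [1,9], [2,4], [2,6], [2,7], [2,8], [2,9], [3,10], [4,6], [4,8], [4,9], [5,10], [6,7], [6,8], [7,8], [7,9], [8,9]
  2-simplices (12): [1,2,6], [1,2,8], [1,4,6], [1,4,9], [1,8,9], [2,4,8], [2,4,9], [2,6,7], [2,7,9], [4,6,8], [6,7,8], [7,8,9]

so the chain groups are C_0 ≅ Z^11, C_1 ≅ Z^22, C_2 ≅ Z^12.

Boundary ∂_1: C_1 → C_0 maps an edge to its endpoints' difference, ∂[p,q] = q − p. For instance
  ∂[7,9] = [9] − [7].
The resulting 11×22 matrix has rank 9, and its Smith normal form has invariant factors (1,1,1,1,1,1,1,1,1).

∂_2: C_2 → C_1 acts by ∂[p,q,r] = [q,r] − [p,r] + [p,q]. For instance
  ∂[1,2,8] = [2,8] − [1,8] + [1,2],
  ∂[1,4,6] = [4,6] − [1,6] + [1,4].
The 22×12 boundary matrix has rank 12 and Smith normal form diag(1,1,1,1,1,1,1,1,1,1,1,2).

Computing H_k = (kernel of ∂_k) / (image of ∂_{k+1}):

  H_0: rank C_0 − rank ∂_1 = 11 − 9 = 2, and the invariant factors of ∂_1 are all 1, so H_0 ≅ Z^2.
  H_1: rank ker ∂_1 − rank ∂_2 = (22 − 9) − 12 = 1, and ∂_2 has invariant factor 2 > 1, so H_1 ≅ Z ⊕ Z/2Z.
  H_2: rank ker ∂_2 − rank ∂_3 = (12 − 12) − 0 = 0, and there is no ∂_3, so H_2 ≅ 0.

Hence the Betti numbers are b_0 = 2, b_1 = 1, b_2 = 0.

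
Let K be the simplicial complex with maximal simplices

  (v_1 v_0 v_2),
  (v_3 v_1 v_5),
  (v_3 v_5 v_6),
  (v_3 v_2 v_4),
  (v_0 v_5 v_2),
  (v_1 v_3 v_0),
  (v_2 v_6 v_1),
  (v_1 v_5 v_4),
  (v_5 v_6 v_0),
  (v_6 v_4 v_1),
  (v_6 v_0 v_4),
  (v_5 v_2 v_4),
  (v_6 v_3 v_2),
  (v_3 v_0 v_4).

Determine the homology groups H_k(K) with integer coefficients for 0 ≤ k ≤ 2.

H_0 ≅ Z,  H_1 ≅ Z^2,  H_2 ≅ Z.

Order the vertices as v_0 < v_1 < v_2 < v_3 < v_4 < v_5 < v_6. Listing each simplex with vertices in this order, K has dimension 2 with simplices:

  0-simplices (7): [v_0], [v_1], [v_2], [v_3], [v_4], [v_5], [v_6]
  1-simplices (21): (21 of them)
  2-simplices (14): (14 of them)

so the chain groups are C_0 ≅ Z^7, C_1 ≅ Z^21, C_2 ≅ Z^14.

The boundary map ∂_1: C_1 → C_0 maps an edge to its endpoints' difference, ∂[p,q] = q − p. For instance
  ∂[v_0,v_1] = [v_1] − [v_0].
The resulting 7×21 matrix has rank 6, and its Smith normal form has invariant factors (1,1,1,1,1,1).

The boundary map ∂_2: C_2 → C_1 acts by ∂[p,q,r] = [q,r] − [p,r] + [p,q]. For instance
  ∂[v_1,v_3,v_5] = [v_3,v_5] − [v_1,v_5] + [v_1,v_3],
  ∂[v_0,v_1,v_2] = [v_1,v_2] − [v_0,v_2] + [v_0,v_1].
The 21×14 boundary matrix has rank 13 and Smith normal form diag(1,1,1,1,1,1,1,1,1,1,1,1,1).

Computing H_k = (kernel of ∂_k) / (image of ∂_{k+1}):

  H_0: rank C_0 − rank ∂_1 = 7 − 6 = 1, and the invariant factors of ∂_1 are all 1, so H_0 = Z.
  H_1: rank ker ∂_1 − rank ∂_2 = (21 − 6) − 13 = 2, and the invariant factors of ∂_2 are all 1, so H_1 = Z^2.
  H_2: rank ker ∂_2 − rank ∂_3 = (14 − 13) − 0 = 1, and there is no ∂_3, so H_2 = Z.

As a check, the Euler characteristic is 7 − 21 + 14 = 0, which agrees with 1 − 2 + 1 = 0.
(K is a triangulation of the torus T^2.)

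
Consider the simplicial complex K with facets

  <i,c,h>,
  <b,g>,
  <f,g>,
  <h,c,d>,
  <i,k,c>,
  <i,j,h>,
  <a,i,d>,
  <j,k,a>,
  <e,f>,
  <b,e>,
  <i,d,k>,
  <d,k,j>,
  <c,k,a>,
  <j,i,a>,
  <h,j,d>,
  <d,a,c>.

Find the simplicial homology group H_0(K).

H_0 ≅ Z^2.

We work with the vertex ordering a < b < c < d < e < f < g < h < i < j < k. The simplices of K, each written with vertices in increasing order, are:

  0-simplices (11): a, b, c, d, e, f, g, h, i, j, k
  1-simplices (22): ac, ad, ai, aj, ak, be, bg, cd, ch, ci, ck, dh, di, dj, dk, ef, fg, hi, hj, ij, ik, jk
  2-simplices (12): acd, ack, adi, aij, ajk, cdh, chi, cik, dhj, dik, djk, hij

so the chain groups are C_0 ≅ Z^11, C_1 ≅ Z^22, C_2 ≅ Z^12.

∂_1: C_1 → C_0 maps an edge to its endpoints' difference, ∂[p,q] = q − p. For instance
  ∂ck = k − c.
The resulting 11×22 matrix has rank 9, and its Smith normal form has invariant factors (1,1,1,1,1,1,1,1,1).

∂_2: C_2 → C_1 maps a triangle to the signed sum of its edges. For instance
  ∂ack = ck − ak + ac,
  ∂djk = jk − dk + dj.
The resulting 22×12 matrix has rank 12, and its Smith normal form has invariant factors (1,1,1,1,1,1,1,1,1,1,1,2).

Now H_k = ker ∂_k / im ∂_{k+1}, so:

  H_0: rank C_0 − rank ∂_1 = 11 − 9 = 2, and the invariant factors of ∂_1 are all 1, so H_0 ≅ Z^2.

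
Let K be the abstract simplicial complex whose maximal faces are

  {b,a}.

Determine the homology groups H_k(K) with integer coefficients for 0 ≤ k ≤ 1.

H_0 ≅ Z,  H_1 = 0.

Fix the vertex order a < b and write every simplex with vertices in increasing order. Then dim K = 1 and the simplices of K are:

  0-simplices (2): a, b
  1-simplices (1): ab

Hence C_0 ≅ Z^2, C_1 ≅ Z^1.

The boundary map ∂_1: C_1 → C_0 is given by ∂[p,q] = [q] − [p]. For instance
  ∂ab = b − a.
This gives a 2×1 integer matrix of rank 1; reducing to Smith normal form yields diagonal entries (1).

Reading off H_k = ker ∂_k / im ∂_{k+1}:

  H_0: rank C_0 − rank ∂_1 = 2 − 1 = 1, and the invariant factors of ∂_1 are all 1, so H_0 ≅ Z.
  H_1: rank ker ∂_1 − rank ∂_2 = (1 − 1) − 0 = 0, and there is no ∂_2, so H_1 ≅ 0.

As a check, the Euler characteristic is 2 − 1 = 1, which agrees with 1 − 0 = 1.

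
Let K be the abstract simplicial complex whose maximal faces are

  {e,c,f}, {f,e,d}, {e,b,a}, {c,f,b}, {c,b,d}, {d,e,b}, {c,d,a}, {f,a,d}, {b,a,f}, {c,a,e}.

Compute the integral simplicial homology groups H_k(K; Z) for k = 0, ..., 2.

Fix the vertex order a < b < c < d < e < f and write every simplex with vertices in increasing order. Then dim K = 2 and the simplices of K are:

  0-simplices (6): a, b, c, d, e, f
  1-simplices (15): ab, ac, ad, ae, af, bc, bd, be, bf, cd, ce, cf, de, df, ef
  2-simplices (10): abe, abf, acd, ace, adf, bcd, bcf, bde, cef, def

giving chain groups C_0 ≅ Z^6, C_1 ≅ Z^15, C_2 ≅ Z^10.

The boundary map ∂_1: C_1 → C_0 is given by ∂[p,q] = [q] − [p].
The resulting 6×15 matrix has rank 5, and its Smith normal form has invariant factors (1,1,1,1,1).

∂_2: C_2 → C_1 maps a triangle to the signed sum of its edges. For instance
  ∂acd = cd − ad + ac,
  ∂abf = bf − af + ab.
The 15×10 boundary matrix has rank 10 and Smith normal form diag(1,1,1,1,1,1,1,1,1,2).

Computing H_k = (kernel of ∂_k) / (image of ∂_{k+1}):

  H_0: rank C_0 − rank ∂_1 = 6 − 5 = 1, and the invariant factors of ∂_1 are all 1, so H_0 ≅ Z.
  H_1: rank ker ∂_1 − rank ∂_2 = (15 − 5) − 10 = 0, and ∂_2 has invariant factor 2 > 1, so H_1 ≅ Z_2.
  H_2: rank ker ∂_2 − rank ∂_3 = (10 − 10) − 0 = 0, and there is no ∂_3, so H_2 ≅ 0.

H_0 ≅ Z,  H_1 ≅ Z_2,  H_2 = 0.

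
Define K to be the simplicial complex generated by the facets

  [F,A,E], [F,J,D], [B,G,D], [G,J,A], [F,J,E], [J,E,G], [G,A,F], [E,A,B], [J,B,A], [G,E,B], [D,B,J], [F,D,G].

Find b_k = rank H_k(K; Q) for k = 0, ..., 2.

b_0 = 1, b_1 = 0, b_2 = 0.

Take the total order A < B < D < E < F < G < J on the vertex set. Then K (dimension 2) consists of the simplices:

  0-simplices (7): A, B, D, E, F, G, J
  1-simplices (18): AB, AE, AF, AG, AJ, BD, BE, BG, BJ, DF, DG, DJ, EF, EG, EJ, FG, FJ, GJ
  2-simplices (12): ABE, ABJ, AEF, AFG, AGJ, BDG, BDJ, BEG, DFG, DFJ, EFJ, EGJ

giving chain groups C_0 ≅ Z^7, C_1 ≅ Z^18, C_2 ≅ Z^12.

The boundary map ∂_1: C_1 → C_0 sends each edge [p,q] (with p < q) to q − p.
As a 7×18 matrix over Z this has rank 6, with invariant factors (1,1,1,1,1,1).

Boundary ∂_2: C_2 → C_1 sends each 2-simplex [p,q,r] to [q,r] − [p,r] + [p,q]. For instance
  ∂BDJ = DJ − BJ + BD,
  ∂DFG = FG − DG + DF.
This gives a 18×12 integer matrix of rank 12; reducing to Smith normal form yields diagonal entries (1,1,1,1,1,1,1,1,1,1,1,2).

Computing H_k = (kernel of ∂_k) / (image of ∂_{k+1}):

  H_0: rank C_0 − rank ∂_1 = 7 − 6 = 1, and the invariant factors of ∂_1 are all 1, so H_0 = Z.
  H_1: rank ker ∂_1 − rank ∂_2 = (18 − 6) − 12 = 0, and ∂_2 has invariant factor 2 > 1, so H_1 = Z_2.
  H_2: rank ker ∂_2 − rank ∂_3 = (12 − 12) − 0 = 0, and there is no ∂_3, so H_2 = 0.

Hence the Betti numbers are b_0 = 1, b_1 = 0, b_2 = 0.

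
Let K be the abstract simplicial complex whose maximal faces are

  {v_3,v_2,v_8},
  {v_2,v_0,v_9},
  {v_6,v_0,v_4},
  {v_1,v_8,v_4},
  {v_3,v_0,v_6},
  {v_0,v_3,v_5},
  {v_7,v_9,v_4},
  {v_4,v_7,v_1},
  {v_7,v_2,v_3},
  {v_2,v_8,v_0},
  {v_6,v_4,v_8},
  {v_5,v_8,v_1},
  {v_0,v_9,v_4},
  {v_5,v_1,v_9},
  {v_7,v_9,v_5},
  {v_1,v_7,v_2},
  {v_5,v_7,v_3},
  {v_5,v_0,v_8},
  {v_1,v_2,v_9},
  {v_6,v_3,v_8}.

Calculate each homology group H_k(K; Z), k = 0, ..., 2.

H_0 = Z,  H_1 = Z × Z/2,  H_2 = 0.

Take the total order v_0 < v_1 < v_2 < v_3 < v_4 < v_5 < v_6 < v_7 < v_8 < v_9 on the vertex set. Then K (dimension 2) consists of the simplices:

  0-simplices (10): [v_0], [v_1], [v_2], [v_3], [v_4], [v_5], [v_6], [v_7], [v_8], [v_9]
  1-simplices (30): (30 of them)
  2-simplices (20): (20 of them)

so the chain groups are C_0 ≅ Z^10, C_1 ≅ Z^30, C_2 ≅ Z^20.

∂_1: C_1 → C_0 sends each edge [p,q] (with p < q) to q − p. For instance
  ∂[v_2,v_3] = [v_3] − [v_2].
The resulting 10×30 matrix has rank 9, and its Smith normal form has invariant factors (1,1,1,1,1,1,1,1,1).

Boundary ∂_2: C_2 → C_1 sends each 2-simplex [p,q,r] to [q,r] − [p,r] + [p,q]. For instance
  ∂[v_0,v_4,v_9] = [v_4,v_9] − [v_0,v_9] + [v_0,v_4],
  ∂[v_0,v_2,v_9] = [v_2,v_9] − [v_0,v_9] + [v_0,v_2].
The resulting 30×20 matrix has rank 20, and its Smith normal form has invariant factors (1,1,1,1,1,1,1,1,1,1,1,1,1,1,1,1,1,1,1,2).

Computing H_k = (kernel of ∂_k) / (image of ∂_{k+1}):

  H_0: rank C_0 − rank ∂_1 = 10 − 9 = 1, and the invariant factors of ∂_1 are all 1, so H_0 ≅ Z.
  H_1: rank ker ∂_1 − rank ∂_2 = (30 − 9) − 20 = 1, and ∂_2 has invariant factor 2 > 1, so H_1 ≅ Z × Z/2.
  H_2: rank ker ∂_2 − rank ∂_3 = (20 − 20) − 0 = 0, and there is no ∂_3, so H_2 ≅ 0.

As a check, the Euler characteristic is 10 − 30 + 20 = 0, which agrees with 1 − 1 + 0 = 0.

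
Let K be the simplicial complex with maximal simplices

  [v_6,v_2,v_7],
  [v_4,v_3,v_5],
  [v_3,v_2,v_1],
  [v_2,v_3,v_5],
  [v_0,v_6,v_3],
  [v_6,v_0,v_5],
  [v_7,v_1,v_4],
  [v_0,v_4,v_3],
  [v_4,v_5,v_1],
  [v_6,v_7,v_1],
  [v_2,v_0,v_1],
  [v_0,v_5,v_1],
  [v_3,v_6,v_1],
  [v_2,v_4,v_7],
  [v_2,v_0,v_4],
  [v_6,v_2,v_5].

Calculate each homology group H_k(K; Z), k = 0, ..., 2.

Take the total order v_0 < v_1 < v_2 < v_3 < v_4 < v_5 < v_6 < v_7 on the vertex set. Then K (dimension 2) consists of the simplices:

  0-simplices (8): [v_0], [v_1], [v_2], [v_3], [v_4], [v_5], [v_6], [v_7]
  1-simplices (24): (24 of them)
  2-simplices (16): (16 of them)

giving chain groups C_0 ≅ Z^8, C_1 ≅ Z^24, C_2 ≅ Z^16.

∂_1: C_1 → C_0 maps an edge to its endpoints' difference, ∂[p,q] = q − p. For instance
  ∂[v_0,v_2] = [v_2] − [v_0].
The resulting 8×24 matrix has rank 7, and its Smith normal form has invariant factors (1,1,1,1,1,1,1).

Boundary ∂_2: C_2 → C_1 sends each 2-simplex [p,q,r] to [q,r] − [p,r] + [p,q]. For instance
  ∂[v_2,v_3,v_5] = [v_3,v_5] − [v_2,v_5] + [v_2,v_3],
  ∂[v_0,v_1,v_5] = [v_1,v_5] − [v_0,v_5] + [v_0,v_1].
This gives a 24×16 integer matrix of rank 15; reducing to Smith normal form yields diagonal entries (1,1,1,1,1,1,1,1,1,1,1,1,1,1,1).

Computing H_k = (kernel of ∂_k) / (image of ∂_{k+1}):

  H_0: rank C_0 − rank ∂_1 = 8 − 7 = 1, and the invariant factors of ∂_1 are all 1, so H_0 = Z.
  H_1: rank ker ∂_1 − rank ∂_2 = (24 − 7) − 15 = 2, and the invariant factors of ∂_2 are all 1, so H_1 = Z^2.
  H_2: rank ker ∂_2 − rank ∂_3 = (16 − 15) − 0 = 1, and there is no ∂_3, so H_2 = Z.

(K is a triangulation of the torus T^2.)

H_0 ≅ Z,  H_1 ≅ Z^2,  H_2 ≅ Z.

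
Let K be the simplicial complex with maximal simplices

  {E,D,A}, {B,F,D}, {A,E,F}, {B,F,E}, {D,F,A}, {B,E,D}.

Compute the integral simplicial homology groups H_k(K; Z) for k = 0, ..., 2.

H_0 ≅ Z,  H_1 = 0,  H_2 ≅ Z.

Take the total order A < B < D < E < F on the vertex set. Then K (dimension 2) consists of the simplices:

  0-simplices (5): A, B, D, E, F
  1-simplices (9): AD, AE, AF, BD, BE, BF, DE, DF, EF
  2-simplices (6): ADE, ADF, AEF, BDE, BDF, BEF

giving chain groups C_0 ≅ Z^5, C_1 ≅ Z^9, C_2 ≅ Z^6.

Boundary ∂_1: C_1 → C_0 maps an edge to its endpoints' difference, ∂[p,q] = q − p. For instance
  ∂AE = E − A.
This gives a 5×9 integer matrix of rank 4; reducing to Smith normal form yields diagonal entries (1,1,1,1).

The boundary map ∂_2: C_2 → C_1 maps a triangle to the signed sum of its edges. For instance
  ∂BEF = EF − BF + BE,
  ∂ADE = DE − AE + AD.
The resulting 9×6 matrix has rank 5, and its Smith normal form has invariant factors (1,1,1,1,1).

From H_k ≅ ker(∂_k) / im(∂_{k+1}) we obtain:

  H_0: rank C_0 − rank ∂_1 = 5 − 4 = 1, and the invariant factors of ∂_1 are all 1, so H_0 ≅ Z.
  H_1: rank ker ∂_1 − rank ∂_2 = (9 − 4) − 5 = 0, and the invariant factors of ∂_2 are all 1, so H_1 ≅ 0.
  H_2: rank ker ∂_2 − rank ∂_3 = (6 − 5) − 0 = 1, and there is no ∂_3, so H_2 ≅ Z.

(K is a triangulation of the 2-sphere S^2.)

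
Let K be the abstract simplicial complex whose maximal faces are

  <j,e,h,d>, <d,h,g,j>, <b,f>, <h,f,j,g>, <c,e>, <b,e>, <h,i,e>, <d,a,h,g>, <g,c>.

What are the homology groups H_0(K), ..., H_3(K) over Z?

H_0 = Z,  H_1 = Z^2,  H_2 = 0,  H_3 = 0.

Take the total order a < b < c < d < e < f < g < h < i < j on the vertex set. Then K (dimension 3) consists of the simplices:

  0-simplices (10): a, b, c, d, e, f, g, h, i, j
  1-simplices (21): ad, ag, ah, be, bf, ce, cg, de, dg, dh, dj, eh, ei, ej, fg, fh, fj, gh, gj, hi, hj
  2-simplices (14): adg, adh, agh, deh, dej, dgh, dgj, dhj, ehi, ehj, fgh, fgj, fhj, ghj
  3-simplices (4): adgh, dehj, dghj, fghj

giving chain groups C_0 ≅ Z^10, C_1 ≅ Z^21, C_2 ≅ Z^14, C_3 ≅ Z^4.

∂_1: C_1 → C_0 sends each edge [p,q] (with p < q) to q − p.
This gives a 10×21 integer matrix of rank 9; reducing to Smith normal form yields diagonal entries (1,1,1,1,1,1,1,1,1).

The boundary map ∂_2: C_2 → C_1 sends each 2-simplex [p,q,r] to [q,r] − [p,r] + [p,q]. For instance
  ∂fgj = gj − fj + fg,
  ∂adh = dh − ah + ad.
This gives a 21×14 integer matrix of rank 10; reducing to Smith normal form yields diagonal entries (1,1,1,1,1,1,1,1,1,1).

∂_3: C_3 → C_2 sends each 3-simplex σ to the alternating sum Σ_i (−1)^i (σ with its i-th vertex removed). For instance
  ∂fghj = ghj − fhj + fgj − fgh,
  ∂dghj = ghj − dhj + dgj − dgh.
The 14×4 boundary matrix has rank 4 and Smith normal form diag(1,1,1,1).

Now H_k = ker ∂_k / im ∂_{k+1}, so:

  H_0: rank C_0 − rank ∂_1 = 10 − 9 = 1, and the invariant factors of ∂_1 are all 1, so H_0 ≅ Z.
  H_1: rank ker ∂_1 − rank ∂_2 = (21 − 9) − 10 = 2, and the invariant factors of ∂_2 are all 1, so H_1 ≅ Z^2.
  H_2: rank ker ∂_2 − rank ∂_3 = (14 − 10) − 4 = 0, and the invariant factors of ∂_3 are all 1, so H_2 ≅ 0.
  H_3: rank ker ∂_3 − rank ∂_4 = (4 − 4) − 0 = 0, and there is no ∂_4, so H_3 ≅ 0.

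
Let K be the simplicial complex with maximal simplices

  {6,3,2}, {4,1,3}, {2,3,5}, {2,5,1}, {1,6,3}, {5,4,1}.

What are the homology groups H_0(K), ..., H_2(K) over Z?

Take the total order 1 < 2 < 3 < 4 < 5 < 6 on the vertex set. Then K (dimension 2) consists of the simplices:

  0-simplices (6): [1], [2], [3], [4], [5], [6]
  1-simplices (12): [1,2], [1,3], [1,4], [1,5], [1,6], [2,3], [2,5], [2,6], [3,4], [3,5], [3,6], [4,5]
  2-simplices (6): [1,2,5], [1,3,4], [1,3,6], [1,4,5], [2,3,5], [2,3,6]

Hence C_0 ≅ Z^6, C_1 ≅ Z^12, C_2 ≅ Z^6.

Boundary ∂_1: C_1 → C_0 maps an edge to its endpoints' difference, ∂[p,q] = q − p. For instance
  ∂[1,4] = [4] − [1].
The 6×12 boundary matrix has rank 5 and Smith normal form diag(1,1,1,1,1).

∂_2: C_2 → C_1 acts by ∂[p,q,r] = [q,r] − [p,r] + [p,q]. For instance
  ∂[2,3,5] = [3,5] − [2,5] + [2,3],
  ∂[2,3,6] = [3,6] − [2,6] + [2,3].
As a 12×6 matrix over Z this has rank 6, with invariant factors (1,1,1,1,1,1).

Reading off H_k = ker ∂_k / im ∂_{k+1}:

  H_0: rank C_0 − rank ∂_1 = 6 − 5 = 1, and the invariant factors of ∂_1 are all 1, so H_0 ≅ Z.
  H_1: rank ker ∂_1 − rank ∂_2 = (12 − 5) − 6 = 1, and the invariant factors of ∂_2 are all 1, so H_1 ≅ Z.
  H_2: rank ker ∂_2 − rank ∂_3 = (6 − 6) − 0 = 0, and there is no ∂_3, so H_2 ≅ 0.

H_0 ≅ Z,  H_1 ≅ Z,  H_2 = 0.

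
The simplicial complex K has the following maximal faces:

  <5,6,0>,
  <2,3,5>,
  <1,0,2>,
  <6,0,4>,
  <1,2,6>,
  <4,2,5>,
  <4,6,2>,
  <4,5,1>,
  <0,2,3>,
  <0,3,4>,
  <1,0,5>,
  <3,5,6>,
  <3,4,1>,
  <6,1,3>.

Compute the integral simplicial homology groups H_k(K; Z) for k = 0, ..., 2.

H_0 ≅ Z,  H_1 ≅ Z^2,  H_2 ≅ Z.

Fix the vertex order 0 < 1 < 2 < 3 < 4 < 5 < 6 and write every simplex with vertices in increasing order. Then dim K = 2 and the simplices of K are:

  0-simplices (7): [0], [1], [2], [3], [4], [5], [6]
  1-simplices (21): [0,1], [0,2], [0,3], [0,4], [0,5], [0,6], [1,2], [1,3], [1,4], [1,5], [1,6], [2,3], [2,4], [2,5], [2,6], [3,4], [3,5], [3,6], [4,5], [4,6], [5,6]
  2-simplices (14): [0,1,2], [0,1,5], [0,2,3], [0,3,4], [0,4,6], [0,5,6], [1,2,6], [1,3,4], [1,3,6], [1,4,5], [2,3,5], [2,4,5], [2,4,6], [3,5,6]

Hence C_0 ≅ Z^7, C_1 ≅ Z^21, C_2 ≅ Z^14.

∂_1: C_1 → C_0 is given by ∂[p,q] = [q] − [p]. For instance
  ∂[4,6] = [6] − [4].
The resulting 7×21 matrix has rank 6, and its Smith normal form has invariant factors (1,1,1,1,1,1).

The boundary map ∂_2: C_2 → C_1 acts by ∂[p,q,r] = [q,r] − [p,r] + [p,q]. For instance
  ∂[2,4,6] = [4,6] − [2,6] + [2,4],
  ∂[0,1,2] = [1,2] − [0,2] + [0,1].
The 21×14 boundary matrix has rank 13 and Smith normal form diag(1,1,1,1,1,1,1,1,1,1,1,1,1).

Reading off H_k = ker ∂_k / im ∂_{k+1}:

  H_0: rank C_0 − rank ∂_1 = 7 − 6 = 1, and the invariant factors of ∂_1 are all 1, so H_0 = Z.
  H_1: rank ker ∂_1 − rank ∂_2 = (21 − 6) − 13 = 2, and the invariant factors of ∂_2 are all 1, so H_1 = Z^2.
  H_2: rank ker ∂_2 − rank ∂_3 = (14 − 13) − 0 = 1, and there is no ∂_3, so H_2 = Z.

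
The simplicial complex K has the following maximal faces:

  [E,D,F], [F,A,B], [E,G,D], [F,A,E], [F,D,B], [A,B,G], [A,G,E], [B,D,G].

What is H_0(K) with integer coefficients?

H_0 ≅ Z.

K has 6 vertices, 12 edges, 8 triangles.
rank ∂_0 = 0, rank ∂_1 = 5 ⇒ b_0 = 6 − 0 − 5 = 1; all invariant factors of ∂_1 are 1 so no torsion. So H_0 ≅ Z.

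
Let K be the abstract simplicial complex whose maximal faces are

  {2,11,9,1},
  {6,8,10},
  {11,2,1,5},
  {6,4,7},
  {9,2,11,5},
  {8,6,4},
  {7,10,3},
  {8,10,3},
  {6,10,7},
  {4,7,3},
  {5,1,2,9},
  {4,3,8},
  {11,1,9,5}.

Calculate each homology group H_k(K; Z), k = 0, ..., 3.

We work with the vertex ordering 1 < 2 < 3 < 4 < 5 < 6 < 7 < 8 < 9 < 10 < 11. The simplices of K, each written with vertices in increasing order, are:

  0-simplices (11): [1], [2], [3], [4], [5], [6], [7], [8], [9], [10], [11]
  1-simplices (22): [1,2], [1,5], [1,9], [1,11], [2,5], [2,9], [2,11], [3,4], [3,7], [3,8], [3,10], [4,6], [4,7], [4,8], [5,9], [5,11], [6,7], [6,8], [6,10], [7,10], [8,10], [9,11]
  2-simplices (18): (18 of them)
  3-simplices (5): [1,2,5,9], [1,2,5,11], [1,2,9,11], [1,5,9,11], [2,5,9,11]

giving chain groups C_0 ≅ Z^11, C_1 ≅ Z^22, C_2 ≅ Z^18, C_3 ≅ Z^5.

Boundary ∂_1: C_1 → C_0 maps an edge to its endpoints' difference, ∂[p,q] = q − p.
The 11×22 boundary matrix has rank 9 and Smith normal form diag(1,1,1,1,1,1,1,1,1).

Boundary ∂_2: C_2 → C_1 acts by ∂[p,q,r] = [q,r] − [p,r] + [p,q]. For instance
  ∂[1,9,11] = [9,11] − [1,11] + [1,9],
  ∂[4,6,7] = [6,7] − [4,7] + [4,6].
The 22×18 boundary matrix has rank 13 and Smith normal form diag(1,1,1,1,1,1,1,1,1,1,1,1,1).

The boundary map ∂_3: C_3 → C_2 sends each 3-simplex σ to the alternating sum Σ_i (−1)^i (σ with its i-th vertex removed). For instance
  ∂[1,2,9,11] = [2,9,11] − [1,9,11] + [1,2,11] − [1,2,9],
  ∂[1,2,5,9] = [2,5,9] − [1,5,9] + [1,2,9] − [1,2,5].
As a 18×5 matrix over Z this has rank 4, with invariant factors (1,1,1,1).

Reading off H_k = ker ∂_k / im ∂_{k+1}:

  H_0: rank C_0 − rank ∂_1 = 11 − 9 = 2, and the invariant factors of ∂_1 are all 1, so H_0 = Z^2.
  H_1: rank ker ∂_1 − rank ∂_2 = (22 − 9) − 13 = 0, and the invariant factors of ∂_2 are all 1, so H_1 = 0.
  H_2: rank ker ∂_2 − rank ∂_3 = (18 − 13) − 4 = 1, and the invariant factors of ∂_3 are all 1, so H_2 = Z.
  H_3: rank ker ∂_3 − rank ∂_4 = (5 − 4) − 0 = 1, and there is no ∂_4, so H_3 = Z.

As a check, the Euler characteristic is 11 − 22 + 18 − 5 = 2, which agrees with 2 − 0 + 1 − 1 = 2.

H_0 = Z^2,  H_1 = 0,  H_2 = Z,  H_3 = Z.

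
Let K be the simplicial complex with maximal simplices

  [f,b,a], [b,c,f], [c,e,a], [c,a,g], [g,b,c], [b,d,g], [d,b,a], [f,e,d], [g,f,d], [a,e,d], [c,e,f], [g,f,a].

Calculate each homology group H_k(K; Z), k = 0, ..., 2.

We work with the vertex ordering a < b < c < d < e < f < g. The simplices of K, each written with vertices in increasing order, are:

  0-simplices (7): a, b, c, d, e, f, g
  1-simplices (18): ab, ac, ad, ae, af, ag, bc, bd, bf, bg, ce, cf, cg, de, df, dg, ef, fg
  2-simplices (12): abd, abf, ace, acg, ade, afg, bcf, bcg, bdg, cef, def, dfg

Hence C_0 ≅ Z^7, C_1 ≅ Z^18, C_2 ≅ Z^12.

∂_1: C_1 → C_0 sends each edge [p,q] (with p < q) to q − p. For instance
  ∂ac = c − a.
The 7×18 boundary matrix has rank 6 and Smith normal form diag(1,1,1,1,1,1).

∂_2: C_2 → C_1 sends each 2-simplex [p,q,r] to [q,r] − [p,r] + [p,q]. For instance
  ∂bdg = dg − bg + bd,
  ∂cef = ef − cf + ce.
The resulting 18×12 matrix has rank 12, and its Smith normal form has invariant factors (1,1,1,1,1,1,1,1,1,1,1,2).

Reading off H_k = ker ∂_k / im ∂_{k+1}:

  H_0: rank C_0 − rank ∂_1 = 7 − 6 = 1, and the invariant factors of ∂_1 are all 1, so H_0 ≅ Z.
  H_1: rank ker ∂_1 − rank ∂_2 = (18 − 6) − 12 = 0, and ∂_2 has invariant factor 2 > 1, so H_1 ≅ Z/2.
  H_2: rank ker ∂_2 − rank ∂_3 = (12 − 12) − 0 = 0, and there is no ∂_3, so H_2 ≅ 0.

H_0 = Z,  H_1 = Z/2,  H_2 = 0.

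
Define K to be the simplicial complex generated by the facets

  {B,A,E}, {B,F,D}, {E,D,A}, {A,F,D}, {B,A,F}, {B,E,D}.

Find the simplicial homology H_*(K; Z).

We work with the vertex ordering A < B < D < E < F. The simplices of K, each written with vertices in increasing order, are:

  0-simplices (5): A, B, D, E, F
  1-simplices (9): AB, AD, AE, AF, BD, BE, BF, DE, DF
  2-simplices (6): ABE, ABF, ADE, ADF, BDE, BDF

so the chain groups are C_0 ≅ Z^5, C_1 ≅ Z^9, C_2 ≅ Z^6.

Boundary ∂_1: C_1 → C_0 sends each edge [p,q] (with p < q) to q − p.
The 5×9 boundary matrix has rank 4 and Smith normal form diag(1,1,1,1).

∂_2: C_2 → C_1 sends each 2-simplex [p,q,r] to [q,r] − [p,r] + [p,q]. For instance
  ∂BDE = DE − BE + BD,
  ∂ADE = DE − AE + AD.
This gives a 9×6 integer matrix of rank 5; reducing to Smith normal form yields diagonal entries (1,1,1,1,1).

Now H_k = ker ∂_k / im ∂_{k+1}, so:

  H_0: rank C_0 − rank ∂_1 = 5 − 4 = 1, and the invariant factors of ∂_1 are all 1, so H_0 ≅ Z.
  H_1: rank ker ∂_1 − rank ∂_2 = (9 − 4) − 5 = 0, and the invariant factors of ∂_2 are all 1, so H_1 ≅ 0.
  H_2: rank ker ∂_2 − rank ∂_3 = (6 − 5) − 0 = 1, and there is no ∂_3, so H_2 ≅ Z.

H_0 ≅ Z,  H_1 = 0,  H_2 ≅ Z.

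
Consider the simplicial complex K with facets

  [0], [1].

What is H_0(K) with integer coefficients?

H_0 = Z^2.

K has 2 vertices.
rank ∂_0 = 0, rank ∂_1 = 0 ⇒ b_0 = 2 − 0 − 0 = 2. So H_0 ≅ Z^2.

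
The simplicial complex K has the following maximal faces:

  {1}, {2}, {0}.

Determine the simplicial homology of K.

Take the total order 0 < 1 < 2 on the vertex set. Then K (dimension 0) consists of the simplices:

  0-simplices (3): [0], [1], [2]

so the chain groups are C_0 ≅ Z^3.

Now H_k = ker ∂_k / im ∂_{k+1}, so:

  H_0: rank C_0 − rank ∂_1 = 3 − 0 = 3, and there is no ∂_1, so H_0 = Z^3.

H_0 ≅ Z^3.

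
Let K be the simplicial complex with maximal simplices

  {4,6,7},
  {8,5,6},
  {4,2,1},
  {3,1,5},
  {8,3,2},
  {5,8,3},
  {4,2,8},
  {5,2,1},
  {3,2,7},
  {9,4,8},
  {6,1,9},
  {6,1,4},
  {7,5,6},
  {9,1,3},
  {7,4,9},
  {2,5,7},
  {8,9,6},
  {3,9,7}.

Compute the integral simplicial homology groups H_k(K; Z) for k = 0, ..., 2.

H_0 ≅ Z,  H_1 ≅ Z ⊕ Z/2Z,  H_2 = 0.

Order the vertices as 1 < 2 < 3 < 4 < 5 < 6 < 7 < 8 < 9. Listing each simplex with vertices in this order, K has dimension 2 with simplices:

  0-simplices (9): [1], [2], [3], [4], [5], [6], [7], [8], [9]
  1-simplices (27): (27 of them)
  2-simplices (18): [1,2,4], [1,2,5], [1,3,5], [1,3,9], [1,4,6], [1,6,9], [2,3,7], [2,3,8], [2,4,8], [2,5,7], [3,5,8], [3,7,9], [4,6,7], [4,7,9], [4,8,9], [5,6,7], [5,6,8], [6,8,9]

giving chain groups C_0 ≅ Z^9, C_1 ≅ Z^27, C_2 ≅ Z^18.

Boundary ∂_1: C_1 → C_0 sends each edge [p,q] (with p < q) to q − p. For instance
  ∂[1,4] = [4] − [1].
The resulting 9×27 matrix has rank 8, and its Smith normal form has invariant factors (1,1,1,1,1,1,1,1).

Boundary ∂_2: C_2 → C_1 sends each 2-simplex [p,q,r] to [q,r] − [p,r] + [p,q]. For instance
  ∂[1,3,9] = [3,9] − [1,9] + [1,3],
  ∂[5,6,7] = [6,7] − [5,7] + [5,6].
This gives a 27×18 integer matrix of rank 18; reducing to Smith normal form yields diagonal entries (1,1,1,1,1,1,1,1,1,1,1,1,1,1,1,1,1,2).

Now H_k = ker ∂_k / im ∂_{k+1}, so:

  H_0: rank C_0 − rank ∂_1 = 9 − 8 = 1, and the invariant factors of ∂_1 are all 1, so H_0 ≅ Z.
  H_1: rank ker ∂_1 − rank ∂_2 = (27 − 8) − 18 = 1, and ∂_2 has invariant factor 2 > 1, so H_1 ≅ Z ⊕ Z/2Z.
  H_2: rank ker ∂_2 − rank ∂_3 = (18 − 18) − 0 = 0, and there is no ∂_3, so H_2 ≅ 0.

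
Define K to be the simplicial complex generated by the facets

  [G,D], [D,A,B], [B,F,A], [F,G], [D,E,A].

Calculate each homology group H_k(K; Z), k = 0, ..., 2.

H_0 ≅ Z,  H_1 ≅ Z,  H_2 = 0.

We work with the vertex ordering A < B < D < E < F < G. The simplices of K, each written with vertices in increasing order, are:

  0-simplices (6): A, B, D, E, F, G
  1-simplices (9): AB, AD, AE, AF, BD, BF, DE, DG, FG
  2-simplices (3): ABD, ABF, ADE

so the chain groups are C_0 ≅ Z^6, C_1 ≅ Z^9, C_2 ≅ Z^3.

Boundary ∂_1: C_1 → C_0 sends each edge [p,q] (with p < q) to q − p.
The resulting 6×9 matrix has rank 5, and its Smith normal form has invariant factors (1,1,1,1,1).

The boundary map ∂_2: C_2 → C_1 sends each 2-simplex [p,q,r] to [q,r] − [p,r] + [p,q]. For instance
  ∂ABF = BF − AF + AB,
  ∂ADE = DE − AE + AD.
The 9×3 boundary matrix has rank 3 and Smith normal form diag(1,1,1).

Computing H_k = (kernel of ∂_k) / (image of ∂_{k+1}):

  H_0: rank C_0 − rank ∂_1 = 6 − 5 = 1, and the invariant factors of ∂_1 are all 1, so H_0 = Z.
  H_1: rank ker ∂_1 − rank ∂_2 = (9 − 5) − 3 = 1, and the invariant factors of ∂_2 are all 1, so H_1 = Z.
  H_2: rank ker ∂_2 − rank ∂_3 = (3 − 3) − 0 = 0, and there is no ∂_3, so H_2 = 0.

As a check, the Euler characteristic is 6 − 9 + 3 = 0, which agrees with 1 − 1 + 0 = 0.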